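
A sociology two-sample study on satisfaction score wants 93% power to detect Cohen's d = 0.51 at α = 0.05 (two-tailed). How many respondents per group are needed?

z_{α/2} = 1.96, z_β = Φ⁻¹(0.93) = 1.476. For medium effect (d = 0.51): n per group = 2(z_{α/2} + z_β)²/d² = 2(1.96 + 1.476)²/0.51² = 90.8 → 91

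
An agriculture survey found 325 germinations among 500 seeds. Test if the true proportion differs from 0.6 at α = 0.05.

p̂ = 0.65, p₀ = 0.6. z = (p̂ - p₀)/√(p₀(1-p₀)/n) = 2.282. Critical: ±1.96. Reject H₀.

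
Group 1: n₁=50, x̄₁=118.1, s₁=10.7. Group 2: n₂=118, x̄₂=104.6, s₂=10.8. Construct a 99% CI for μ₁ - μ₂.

Difference = 13.5. SE = √(10.7²/50 + 10.8²/118) = 1.811. CI = (8.84, 18.16)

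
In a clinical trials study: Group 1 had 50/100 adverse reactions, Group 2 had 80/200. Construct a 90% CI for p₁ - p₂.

p̂₁ = 0.5, p̂₂ = 0.4. Difference = 0.1. CI = (-0.0, 0.2)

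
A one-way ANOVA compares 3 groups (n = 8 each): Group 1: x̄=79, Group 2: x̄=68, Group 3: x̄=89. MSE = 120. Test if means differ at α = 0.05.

Grand mean = 78.67. SS_between = 1765.33, MS_between = 882.67. F = 7.356, F_crit ≈ 3.467. Reject H₀.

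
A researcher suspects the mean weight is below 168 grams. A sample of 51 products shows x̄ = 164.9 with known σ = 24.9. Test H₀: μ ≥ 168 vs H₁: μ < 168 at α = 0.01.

z = -0.889. Critical value: -2.33. Fail to reject H₀.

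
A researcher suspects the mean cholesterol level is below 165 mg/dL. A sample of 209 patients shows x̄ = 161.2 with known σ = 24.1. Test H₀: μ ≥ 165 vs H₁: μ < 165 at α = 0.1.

z = -2.28. Critical value: -1.28. Reject H₀.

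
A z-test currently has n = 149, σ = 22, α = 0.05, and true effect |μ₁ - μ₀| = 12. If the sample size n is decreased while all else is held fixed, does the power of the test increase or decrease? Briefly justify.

Power decreases: a smaller n inflates the standard error σ/√n, pulling the sampling distribution under H₁ back toward the critical value.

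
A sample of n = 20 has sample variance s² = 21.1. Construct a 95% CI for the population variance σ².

df = 19. χ²_{0.025} = 32.852, χ²_{0.975} = 8.907. CI for σ² = ((n-1)s²/χ²_{α/2}, (n-1)s²/χ²_{1-α/2}) = (19·21.1/32.852, 19·21.1/8.907) = (12.2, 45.01)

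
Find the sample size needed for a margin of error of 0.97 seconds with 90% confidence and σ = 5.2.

n = (z*σ/E)² = (1.645×5.2/0.97)² = 77.8 → n = 78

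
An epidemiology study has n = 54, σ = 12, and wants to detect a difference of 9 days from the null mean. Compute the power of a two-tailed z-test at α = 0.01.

SE = σ/√n = 12/√54 = 1.633. Non-centrality λ = d/SE = 9/1.633 = 5.511. Power ≈ Φ(λ - z_{α/2}) = Φ(5.511 - 2.576) = Φ(2.935) = 0.998.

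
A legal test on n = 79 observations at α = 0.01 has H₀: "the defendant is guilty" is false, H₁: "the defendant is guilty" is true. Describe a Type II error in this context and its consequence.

Type II error: failing to reject H₀ when it is false — concluding that the defendant is guilty is not supported when in fact it is. Consequence: acquitting a guilty person.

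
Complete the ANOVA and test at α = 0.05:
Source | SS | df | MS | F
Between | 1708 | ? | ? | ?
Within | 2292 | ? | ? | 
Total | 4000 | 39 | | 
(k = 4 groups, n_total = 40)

df_between = 3, df_within = 36. MS_between = 569.33, MS_within = 63.67. F = 8.942, F_crit ≈ 2.866. Reject H₀.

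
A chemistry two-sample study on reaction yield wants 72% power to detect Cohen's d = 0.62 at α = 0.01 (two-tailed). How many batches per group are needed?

z_{α/2} = 2.576, z_β = Φ⁻¹(0.72) = 0.583. For medium effect (d = 0.62): n per group = 2(z_{α/2} + z_β)²/d² = 2(2.576 + 0.583)²/0.62² = 51.9 → 52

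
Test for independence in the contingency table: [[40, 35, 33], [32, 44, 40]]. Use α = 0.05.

χ² = 2.303. df = 2, critical = 5.991. Fail to reject H₀. No evidence of dependence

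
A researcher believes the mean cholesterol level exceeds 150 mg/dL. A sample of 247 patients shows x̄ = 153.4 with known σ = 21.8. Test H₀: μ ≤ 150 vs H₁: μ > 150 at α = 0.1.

z = 2.451. Critical value: 1.28. Reject H₀.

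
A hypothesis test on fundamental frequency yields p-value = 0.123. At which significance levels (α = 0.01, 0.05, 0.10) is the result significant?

p = 0.123. Not significant at any of the given levels.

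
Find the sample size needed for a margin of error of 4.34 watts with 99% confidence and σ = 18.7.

n = (z*σ/E)² = (2.576×18.7/4.34)² = 123.2 → n = 124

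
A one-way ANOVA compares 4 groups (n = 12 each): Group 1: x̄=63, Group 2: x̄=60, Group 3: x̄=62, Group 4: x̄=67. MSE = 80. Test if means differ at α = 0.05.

Grand mean = 63.0. SS_between = 312.0, MS_between = 104.0. F = 1.3, F_crit ≈ 2.816. Fail to reject H₀.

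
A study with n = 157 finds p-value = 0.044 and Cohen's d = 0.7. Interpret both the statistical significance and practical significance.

Statistically significant (p = 0.044 < 0.05). Cohen's d = 0.7 indicates a medium effect size. Both statistical and practical significance should be considered.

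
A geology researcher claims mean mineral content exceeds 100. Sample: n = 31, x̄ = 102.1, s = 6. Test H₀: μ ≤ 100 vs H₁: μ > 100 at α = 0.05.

t = (102.1 - 100)/(6/√31) = 1.949, df = 30. Critical t = 1.697. Reject H₀.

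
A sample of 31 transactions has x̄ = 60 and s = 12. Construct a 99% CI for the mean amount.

CI = x̄ ± t*(s/√n) = 60 ± 2.75(12/√31) = (54.07, 65.93)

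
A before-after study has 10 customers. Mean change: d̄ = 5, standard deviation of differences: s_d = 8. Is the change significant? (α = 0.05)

t = d̄/(s_d/√n) = 5/(8/√10) = 1.976. df = 9, critical t = ±2.262. Fail to reject H₀.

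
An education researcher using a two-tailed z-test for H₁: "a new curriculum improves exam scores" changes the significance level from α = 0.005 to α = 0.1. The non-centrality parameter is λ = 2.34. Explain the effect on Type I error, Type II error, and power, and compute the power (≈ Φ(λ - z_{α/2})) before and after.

Increasing α from 0.005 to 0.1:
• Type I error rate increases (α is the Type I rate by definition).
• Critical value moves from z_{α/2} = 2.807 to 1.645, so power = Φ(λ - z_{α/2}) goes from Φ(2.34 - 2.807) = 0.32 to Φ(2.34 - 1.645) = 0.756.
• Type II error rate β = 1 - power therefore decreases (0.68 → 0.244).
Appropriate when false negatives are costly — here, keeping the old curriculum when the new one would have helped students.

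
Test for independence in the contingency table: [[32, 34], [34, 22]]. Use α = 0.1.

χ² = 1.825. df = 1, critical = 2.706. Fail to reject H₀. No evidence of dependence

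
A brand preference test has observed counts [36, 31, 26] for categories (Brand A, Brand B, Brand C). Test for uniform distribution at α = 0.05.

Expected = 31 each. χ² = Σ(O-E)²/E = 1.613. df = 2, critical value = 5.991. Fail to reject H₀.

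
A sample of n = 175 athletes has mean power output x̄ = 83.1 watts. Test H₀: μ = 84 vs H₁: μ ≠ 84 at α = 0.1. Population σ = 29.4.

z = (x̄ - μ₀)/(σ/√n) = (83.1 - 84)/(29.4/√175) = -0.405. Critical value: ±1.645. Since |-0.405| ≤ 1.645, Fail to reject H₀.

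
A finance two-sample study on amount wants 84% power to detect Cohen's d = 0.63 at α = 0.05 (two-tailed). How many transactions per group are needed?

z_{α/2} = 1.96, z_β = Φ⁻¹(0.84) = 0.994. For medium effect (d = 0.63): n per group = 2(z_{α/2} + z_β)²/d² = 2(1.96 + 0.994)²/0.63² = 44.0 → 44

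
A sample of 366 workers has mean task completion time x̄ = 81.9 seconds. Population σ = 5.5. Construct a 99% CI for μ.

CI = x̄ ± z*(σ/√n) = 81.9 ± 2.576(5.5/√366) = 81.9 ± 0.74 = (81.16, 82.64)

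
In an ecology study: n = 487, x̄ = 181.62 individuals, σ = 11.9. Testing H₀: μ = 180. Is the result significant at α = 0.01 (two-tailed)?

z = (181.62 - 180)/(11.9/√487) = 3.004. Since |z| > 2.576, significant at α = 0.01.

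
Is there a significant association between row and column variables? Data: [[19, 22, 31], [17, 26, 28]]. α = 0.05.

χ² = 0.59. df = 2, critical = 5.991. Fail to reject H₀. No evidence of dependence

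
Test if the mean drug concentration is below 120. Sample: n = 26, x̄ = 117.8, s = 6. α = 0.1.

t = (117.8 - 120)/(6/√26) = -1.87, df = 25. Critical t = -1.316. Reject H₀.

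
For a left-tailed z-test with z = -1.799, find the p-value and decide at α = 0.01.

p = P(Z < -1.799) = Φ(-1.799) ≈ 0.036. Since p ≥ 0.01, fail to reject H₀ (not significant) at α = 0.01.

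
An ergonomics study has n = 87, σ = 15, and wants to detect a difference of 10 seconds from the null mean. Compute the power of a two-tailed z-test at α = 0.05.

SE = σ/√n = 15/√87 = 1.608. Non-centrality λ = d/SE = 10/1.608 = 6.218. Power ≈ Φ(λ - z_{α/2}) = Φ(6.218 - 1.96) = Φ(4.258) = 1.0.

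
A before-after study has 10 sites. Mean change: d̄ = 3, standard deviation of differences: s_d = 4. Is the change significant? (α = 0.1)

t = d̄/(s_d/√n) = 3/(4/√10) = 2.372. df = 9, critical t = ±1.833. Reject H₀.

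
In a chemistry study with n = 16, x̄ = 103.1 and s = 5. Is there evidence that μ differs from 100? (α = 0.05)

t = (x̄ - μ₀)/(s/√n) = (103.1 - 100)/(5/√16) = 2.48. df = 15, critical t = ±2.131. Reject H₀.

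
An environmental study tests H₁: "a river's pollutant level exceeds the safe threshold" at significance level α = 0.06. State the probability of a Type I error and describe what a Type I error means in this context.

P(Type I error) = α = 0.06. A Type I error is rejecting H₀ when H₀ is actually true (false positive) — here, concluding that a river's pollutant level exceeds the safe threshold when in fact this is not the case. Consequence: shutting down a compliant factory unnecessarily.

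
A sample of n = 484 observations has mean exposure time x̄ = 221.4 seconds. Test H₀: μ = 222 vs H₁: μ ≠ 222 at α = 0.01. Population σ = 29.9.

z = (x̄ - μ₀)/(σ/√n) = (221.4 - 222)/(29.9/√484) = -0.441. Critical value: ±2.576. Since |-0.441| ≤ 2.576, Fail to reject H₀.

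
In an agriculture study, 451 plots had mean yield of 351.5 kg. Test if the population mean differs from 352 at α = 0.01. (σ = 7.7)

z = (x̄ - μ₀)/(σ/√n) = (351.5 - 352)/(7.7/√451) = -1.379. Critical value: ±2.576. Since |-1.379| ≤ 2.576, Fail to reject H₀.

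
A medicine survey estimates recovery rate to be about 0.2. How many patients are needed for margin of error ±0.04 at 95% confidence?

n = z²p(1-p)/E² = 1.96²×0.2×0.8/0.04² = 384.2 → n = 385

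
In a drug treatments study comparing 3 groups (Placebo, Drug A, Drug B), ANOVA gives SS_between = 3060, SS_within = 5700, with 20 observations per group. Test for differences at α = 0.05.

df_between = 2, df_within = 57. F = MS_between/MS_within = 1530.0/100.0 = 15.3. F_crit ≈ 3.159. Reject H₀. At least one mean differs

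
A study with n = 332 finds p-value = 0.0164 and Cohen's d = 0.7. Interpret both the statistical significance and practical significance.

Statistically significant (p = 0.0164 < 0.05). Cohen's d = 0.7 indicates a medium effect size. Both statistical and practical significance should be considered.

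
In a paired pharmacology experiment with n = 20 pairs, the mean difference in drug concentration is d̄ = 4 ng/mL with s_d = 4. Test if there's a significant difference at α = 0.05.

t = d̄/(s_d/√n) = 4/(4/√20) = 4.472. df = 19, critical t = ±2.093. Reject H₀.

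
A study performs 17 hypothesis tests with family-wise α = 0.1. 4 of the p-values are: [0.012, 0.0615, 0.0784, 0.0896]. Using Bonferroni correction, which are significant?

Bonferroni α = 0.1/17 = 0.00588. None of the given p-values are significant.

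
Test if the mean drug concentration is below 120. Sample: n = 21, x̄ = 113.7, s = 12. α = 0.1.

t = (113.7 - 120)/(12/√21) = -2.406, df = 20. Critical t = -1.325. Reject H₀.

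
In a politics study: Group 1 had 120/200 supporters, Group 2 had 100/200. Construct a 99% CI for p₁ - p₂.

p̂₁ = 0.6, p̂₂ = 0.5. Difference = 0.1. CI = (-0.028, 0.228)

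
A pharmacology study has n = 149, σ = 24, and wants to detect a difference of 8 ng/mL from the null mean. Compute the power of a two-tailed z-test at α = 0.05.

SE = σ/√n = 24/√149 = 1.966. Non-centrality λ = d/SE = 8/1.966 = 4.069. Power ≈ Φ(λ - z_{α/2}) = Φ(4.069 - 1.96) = Φ(2.109) = 0.983.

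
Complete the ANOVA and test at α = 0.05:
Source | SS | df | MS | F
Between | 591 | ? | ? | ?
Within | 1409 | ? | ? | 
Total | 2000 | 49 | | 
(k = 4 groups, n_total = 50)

df_between = 3, df_within = 46. MS_between = 197.0, MS_within = 30.63. F = 6.432, F_crit ≈ 2.807. Reject H₀.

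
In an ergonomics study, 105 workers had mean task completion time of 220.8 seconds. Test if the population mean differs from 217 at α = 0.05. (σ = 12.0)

z = (x̄ - μ₀)/(σ/√n) = (220.8 - 217)/(12.0/√105) = 3.245. Critical value: ±1.96. Since |3.245| > 1.96, Reject H₀.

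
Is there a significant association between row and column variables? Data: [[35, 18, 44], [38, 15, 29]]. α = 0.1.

χ² = 2.237. df = 2, critical = 4.605. Fail to reject H₀. No evidence of dependence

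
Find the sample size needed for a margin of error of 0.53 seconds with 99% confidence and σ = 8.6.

n = (z*σ/E)² = (2.576×8.6/0.53)² = 1747.2 → n = 1748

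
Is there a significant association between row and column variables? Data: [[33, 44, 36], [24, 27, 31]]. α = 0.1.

χ² = 0.961. df = 2, critical = 4.605. Fail to reject H₀. No evidence of dependence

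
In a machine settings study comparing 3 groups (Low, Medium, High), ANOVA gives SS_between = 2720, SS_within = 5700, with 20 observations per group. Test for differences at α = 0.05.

df_between = 2, df_within = 57. F = MS_between/MS_within = 1360.0/100.0 = 13.6. F_crit ≈ 3.159. Reject H₀. At least one mean differs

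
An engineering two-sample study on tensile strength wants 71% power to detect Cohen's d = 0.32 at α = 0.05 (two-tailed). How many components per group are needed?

z_{α/2} = 1.96, z_β = Φ⁻¹(0.71) = 0.553. For small effect (d = 0.32): n per group = 2(z_{α/2} + z_β)²/d² = 2(1.96 + 0.553)²/0.32² = 123.3 → 124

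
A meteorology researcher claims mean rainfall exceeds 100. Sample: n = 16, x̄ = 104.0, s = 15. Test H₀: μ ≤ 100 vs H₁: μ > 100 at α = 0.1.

t = (104.0 - 100)/(15/√16) = 1.067, df = 15. Critical t = 1.341. Fail to reject H₀.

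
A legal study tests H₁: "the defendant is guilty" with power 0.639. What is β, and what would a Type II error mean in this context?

β = 1 - power = 1 - 0.639 = 0.361. A Type II error is failing to reject H₀ when H₀ is false (false negative) — here, failing to conclude that the defendant is guilty when in fact it is true. Consequence: acquitting a guilty person.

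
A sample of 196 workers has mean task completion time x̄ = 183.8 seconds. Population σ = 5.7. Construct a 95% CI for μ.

CI = x̄ ± z*(σ/√n) = 183.8 ± 1.96(5.7/√196) = 183.8 ± 0.8 = (183.0, 184.6)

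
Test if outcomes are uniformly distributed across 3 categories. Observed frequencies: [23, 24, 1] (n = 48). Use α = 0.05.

Expected = 16 each. χ² = Σ(O-E)²/E = 21.125. df = 2, critical value = 5.991. Reject H₀.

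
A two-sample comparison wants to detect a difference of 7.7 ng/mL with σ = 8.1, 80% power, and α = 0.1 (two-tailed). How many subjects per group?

n per group = 2(z_α/2 + z_β)²σ²/d² = 2×(1.645 + 0.84)²×8.1²/7.7² = 13.7 → n = 14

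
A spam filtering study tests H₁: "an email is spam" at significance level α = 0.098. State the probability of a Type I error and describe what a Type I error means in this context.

P(Type I error) = α = 0.098. A Type I error is rejecting H₀ when H₀ is actually true (false positive) — here, concluding that an email is spam when in fact this is not the case. Consequence: a legitimate email is sent to the spam folder and the user misses it.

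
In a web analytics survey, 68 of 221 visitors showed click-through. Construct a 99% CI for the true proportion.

p̂ = 0.308. CI = p̂ ± z*√(p̂(1-p̂)/n) = (0.228, 0.388)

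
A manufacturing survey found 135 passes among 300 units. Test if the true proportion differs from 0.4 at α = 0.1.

p̂ = 0.45, p₀ = 0.4. z = (p̂ - p₀)/√(p₀(1-p₀)/n) = 1.768. Critical: ±1.645. Reject H₀.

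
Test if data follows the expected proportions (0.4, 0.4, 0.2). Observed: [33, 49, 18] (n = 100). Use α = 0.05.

Expected: [40.0, 40.0, 20.0]. χ² = 3.45. df = 2, critical = 5.991. Fail to reject H₀.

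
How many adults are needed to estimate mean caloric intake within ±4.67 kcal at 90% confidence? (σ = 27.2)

n = (z*σ/E)² = (1.645×27.2/4.67)² = 91.8 → n = 92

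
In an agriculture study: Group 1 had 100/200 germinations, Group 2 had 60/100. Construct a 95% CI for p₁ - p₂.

p̂₁ = 0.5, p̂₂ = 0.6. Difference = -0.1. CI = (-0.218, 0.018)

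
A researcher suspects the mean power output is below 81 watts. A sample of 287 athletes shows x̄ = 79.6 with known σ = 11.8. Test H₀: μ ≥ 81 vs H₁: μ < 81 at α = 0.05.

z = -2.01. Critical value: -1.645. Reject H₀.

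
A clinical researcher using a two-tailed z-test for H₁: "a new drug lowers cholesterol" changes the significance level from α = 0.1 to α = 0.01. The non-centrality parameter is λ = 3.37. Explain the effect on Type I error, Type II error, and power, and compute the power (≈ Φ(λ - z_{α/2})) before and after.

Decreasing α from 0.1 to 0.01:
• Type I error rate decreases (α is the Type I rate by definition).
• Critical value moves from z_{α/2} = 1.645 to 2.576, so power = Φ(λ - z_{α/2}) goes from Φ(3.37 - 1.645) = 0.958 to Φ(3.37 - 2.576) = 0.786.
• Type II error rate β = 1 - power therefore increases (0.042 → 0.214).
Appropriate when false positives are costly — here, approving an ineffective drug — patients take a useless medication and may skip effective alternatives.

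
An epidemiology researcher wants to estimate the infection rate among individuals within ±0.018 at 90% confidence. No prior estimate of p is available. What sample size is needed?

Conservative approach: use p = 0.5 (maximizes p(1-p) = 0.25). n = z²(0.25)/E² = 1.645²×0.25/0.018² = 2088.0 → n = 2088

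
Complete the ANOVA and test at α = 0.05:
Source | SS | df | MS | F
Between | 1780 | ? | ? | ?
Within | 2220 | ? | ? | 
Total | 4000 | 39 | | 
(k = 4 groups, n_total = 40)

df_between = 3, df_within = 36. MS_between = 593.33, MS_within = 61.67. F = 9.622, F_crit ≈ 2.866. Reject H₀.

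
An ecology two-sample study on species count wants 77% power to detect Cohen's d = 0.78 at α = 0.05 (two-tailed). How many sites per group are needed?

z_{α/2} = 1.96, z_β = Φ⁻¹(0.77) = 0.739. For medium effect (d = 0.78): n per group = 2(z_{α/2} + z_β)²/d² = 2(1.96 + 0.739)²/0.78² = 23.9 → 24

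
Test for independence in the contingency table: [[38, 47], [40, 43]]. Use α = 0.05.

χ² = 0.205. df = 1, critical = 3.841. Fail to reject H₀. No evidence of dependence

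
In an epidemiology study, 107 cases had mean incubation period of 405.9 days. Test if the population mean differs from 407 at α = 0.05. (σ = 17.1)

z = (x̄ - μ₀)/(σ/√n) = (405.9 - 407)/(17.1/√107) = -0.665. Critical value: ±1.96. Since |-0.665| ≤ 1.96, Fail to reject H₀.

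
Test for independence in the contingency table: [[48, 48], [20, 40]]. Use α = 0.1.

χ² = 4.171. df = 1, critical = 2.706. Reject H₀. Variables are dependent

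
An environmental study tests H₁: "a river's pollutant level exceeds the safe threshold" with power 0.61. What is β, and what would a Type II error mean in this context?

β = 1 - power = 1 - 0.61 = 0.39. A Type II error is failing to reject H₀ when H₀ is false (false negative) — here, failing to conclude that a river's pollutant level exceeds the safe threshold when in fact it is true. Consequence: allowing unsafe pollution to continue.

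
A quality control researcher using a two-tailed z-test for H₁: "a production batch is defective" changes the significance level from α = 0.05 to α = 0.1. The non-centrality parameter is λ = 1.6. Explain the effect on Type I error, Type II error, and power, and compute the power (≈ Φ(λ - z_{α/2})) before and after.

Increasing α from 0.05 to 0.1:
• Type I error rate increases (α is the Type I rate by definition).
• Critical value moves from z_{α/2} = 1.96 to 1.645, so power = Φ(λ - z_{α/2}) goes from Φ(1.6 - 1.96) = 0.359 to Φ(1.6 - 1.645) = 0.482.
• Type II error rate β = 1 - power therefore decreases (0.641 → 0.518).
Appropriate when false negatives are costly — here, shipping a defective batch — faulty products reach customers.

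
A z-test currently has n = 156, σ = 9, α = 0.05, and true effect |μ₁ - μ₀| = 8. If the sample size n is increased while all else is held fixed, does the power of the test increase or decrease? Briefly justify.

Power increases: a larger n shrinks the standard error σ/√n, moving the sampling distribution under H₁ further from the critical value.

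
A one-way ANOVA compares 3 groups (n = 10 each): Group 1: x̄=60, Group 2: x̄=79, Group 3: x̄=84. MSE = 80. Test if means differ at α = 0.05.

Grand mean = 74.33. SS_between = 3206.67, MS_between = 1603.33. F = 20.042, F_crit ≈ 3.354. Reject H₀.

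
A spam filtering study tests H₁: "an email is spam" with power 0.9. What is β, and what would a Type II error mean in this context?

β = 1 - power = 1 - 0.9 = 0.1. A Type II error is failing to reject H₀ when H₀ is false (false negative) — here, failing to conclude that an email is spam when in fact it is true. Consequence: a spam email lands in the inbox.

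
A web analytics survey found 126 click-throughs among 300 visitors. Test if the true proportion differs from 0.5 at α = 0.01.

p̂ = 0.42, p₀ = 0.5. z = (p̂ - p₀)/√(p₀(1-p₀)/n) = -2.771. Critical: ±2.576. Reject H₀.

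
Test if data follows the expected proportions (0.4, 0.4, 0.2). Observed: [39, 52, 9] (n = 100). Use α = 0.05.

Expected: [40.0, 40.0, 20.0]. χ² = 9.675. df = 2, critical = 5.991. Reject H₀.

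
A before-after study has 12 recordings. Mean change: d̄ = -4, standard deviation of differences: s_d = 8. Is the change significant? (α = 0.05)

t = d̄/(s_d/√n) = -4/(8/√12) = -1.732. df = 11, critical t = ±2.201. Fail to reject H₀.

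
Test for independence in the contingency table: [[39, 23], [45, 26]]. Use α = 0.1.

χ² = 0.003. df = 1, critical = 2.706. Fail to reject H₀. No evidence of dependence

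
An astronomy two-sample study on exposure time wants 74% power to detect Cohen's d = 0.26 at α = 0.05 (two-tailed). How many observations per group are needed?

z_{α/2} = 1.96, z_β = Φ⁻¹(0.74) = 0.643. For small effect (d = 0.26): n per group = 2(z_{α/2} + z_β)²/d² = 2(1.96 + 0.643)²/0.26² = 200.5 → 201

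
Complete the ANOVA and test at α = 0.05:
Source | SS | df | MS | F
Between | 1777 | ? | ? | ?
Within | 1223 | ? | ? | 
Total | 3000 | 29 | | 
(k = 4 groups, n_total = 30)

df_between = 3, df_within = 26. MS_between = 592.33, MS_within = 47.04. F = 12.593, F_crit ≈ 2.975. Reject H₀.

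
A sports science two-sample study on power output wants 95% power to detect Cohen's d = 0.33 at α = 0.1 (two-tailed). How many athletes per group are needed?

z_{α/2} = 1.645, z_β = Φ⁻¹(0.95) = 1.645. For small effect (d = 0.33): n per group = 2(z_{α/2} + z_β)²/d² = 2(1.645 + 1.645)²/0.33² = 198.8 → 199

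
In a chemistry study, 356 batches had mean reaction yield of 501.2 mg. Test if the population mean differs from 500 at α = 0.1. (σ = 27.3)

z = (x̄ - μ₀)/(σ/√n) = (501.2 - 500)/(27.3/√356) = 0.829. Critical value: ±1.645. Since |0.829| ≤ 1.645, Fail to reject H₀.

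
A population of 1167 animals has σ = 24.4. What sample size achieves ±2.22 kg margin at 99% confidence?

Without FPC: n₀ = (2.576×24.4/2.22)² = 801.614. With FPC: n = n₀N/(n₀+N-1) = 475.4 → n = 476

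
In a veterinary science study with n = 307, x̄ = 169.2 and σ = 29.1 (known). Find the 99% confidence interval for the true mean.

CI = x̄ ± z*(σ/√n) = 169.2 ± 2.576(29.1/√307) = 169.2 ± 4.28 = (164.92, 173.48)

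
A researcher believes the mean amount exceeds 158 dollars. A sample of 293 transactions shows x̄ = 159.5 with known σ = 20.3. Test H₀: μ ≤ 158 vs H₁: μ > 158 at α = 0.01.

z = 1.265. Critical value: 2.33. Fail to reject H₀.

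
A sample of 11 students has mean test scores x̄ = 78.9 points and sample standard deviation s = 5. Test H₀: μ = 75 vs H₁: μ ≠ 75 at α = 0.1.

t = (x̄ - μ₀)/(s/√n) = (78.9 - 75)/(5/√11) = 2.587. df = 10, critical t = ±1.812. Reject H₀.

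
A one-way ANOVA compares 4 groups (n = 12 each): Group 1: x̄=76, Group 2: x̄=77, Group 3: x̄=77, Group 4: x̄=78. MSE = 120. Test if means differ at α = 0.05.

Grand mean = 77.0. SS_between = 24.0, MS_between = 8.0. F = 0.067, F_crit ≈ 2.816. Fail to reject H₀.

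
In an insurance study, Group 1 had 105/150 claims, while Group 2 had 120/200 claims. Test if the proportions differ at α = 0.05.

p̂₁ = 0.7, p̂₂ = 0.6, pooled p̂ = 0.643. z = 1.932. Critical: ±1.96. Fail to reject H₀.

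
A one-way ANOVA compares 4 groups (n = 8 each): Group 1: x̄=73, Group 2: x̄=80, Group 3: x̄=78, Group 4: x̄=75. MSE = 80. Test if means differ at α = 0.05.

Grand mean = 76.5. SS_between = 232.0, MS_between = 77.33. F = 0.967, F_crit ≈ 2.947. Fail to reject H₀.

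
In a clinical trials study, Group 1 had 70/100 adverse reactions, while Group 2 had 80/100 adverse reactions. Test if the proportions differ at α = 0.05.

p̂₁ = 0.7, p̂₂ = 0.8, pooled p̂ = 0.75. z = -1.633. Critical: ±1.96. Fail to reject H₀.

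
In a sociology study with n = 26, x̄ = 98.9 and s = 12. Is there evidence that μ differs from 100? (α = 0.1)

t = (x̄ - μ₀)/(s/√n) = (98.9 - 100)/(12/√26) = -0.467. df = 25, critical t = ±1.708. Fail to reject H₀.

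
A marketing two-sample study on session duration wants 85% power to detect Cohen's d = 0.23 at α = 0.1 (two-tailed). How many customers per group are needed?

z_{α/2} = 1.645, z_β = Φ⁻¹(0.85) = 1.036. For small effect (d = 0.23): n per group = 2(z_{α/2} + z_β)²/d² = 2(1.645 + 1.036)²/0.23² = 271.7 → 272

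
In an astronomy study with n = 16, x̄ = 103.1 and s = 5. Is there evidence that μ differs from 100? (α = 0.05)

t = (x̄ - μ₀)/(s/√n) = (103.1 - 100)/(5/√16) = 2.48. df = 15, critical t = ±2.131. Reject H₀.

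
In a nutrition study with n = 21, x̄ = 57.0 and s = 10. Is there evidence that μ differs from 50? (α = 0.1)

t = (x̄ - μ₀)/(s/√n) = (57.0 - 50)/(10/√21) = 3.208. df = 20, critical t = ±1.725. Reject H₀.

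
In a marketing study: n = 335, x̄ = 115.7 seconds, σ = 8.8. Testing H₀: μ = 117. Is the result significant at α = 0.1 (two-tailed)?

z = (115.7 - 117)/(8.8/√335) = -2.704. Since |z| > 1.645, significant at α = 0.1.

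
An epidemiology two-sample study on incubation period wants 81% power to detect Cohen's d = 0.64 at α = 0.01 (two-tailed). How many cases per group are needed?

z_{α/2} = 2.576, z_β = Φ⁻¹(0.81) = 0.878. For medium effect (d = 0.64): n per group = 2(z_{α/2} + z_β)²/d² = 2(2.576 + 0.878)²/0.64² = 58.3 → 59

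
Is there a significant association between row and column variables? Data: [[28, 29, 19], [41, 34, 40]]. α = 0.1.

χ² = 2.46. df = 2, critical = 4.605. Fail to reject H₀. No evidence of dependence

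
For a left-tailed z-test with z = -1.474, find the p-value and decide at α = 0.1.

p = P(Z < -1.474) = Φ(-1.474) ≈ 0.0702. Since p < 0.1, reject H₀ (significant) at α = 0.1.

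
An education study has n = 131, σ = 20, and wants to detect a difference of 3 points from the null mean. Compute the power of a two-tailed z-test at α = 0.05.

SE = σ/√n = 20/√131 = 1.747. Non-centrality λ = d/SE = 3/1.747 = 1.717. Power ≈ Φ(λ - z_{α/2}) = Φ(1.717 - 1.96) = Φ(-0.243) = 0.404.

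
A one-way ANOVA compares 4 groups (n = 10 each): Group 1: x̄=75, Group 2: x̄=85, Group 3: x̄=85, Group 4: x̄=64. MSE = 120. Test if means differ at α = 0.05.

Grand mean = 77.25. SS_between = 3007.5, MS_between = 1002.5. F = 8.354, F_crit ≈ 2.866. Reject H₀.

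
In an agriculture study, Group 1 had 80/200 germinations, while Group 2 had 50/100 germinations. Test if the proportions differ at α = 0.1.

p̂₁ = 0.4, p̂₂ = 0.5, pooled p̂ = 0.433. z = -1.648. Critical: ±1.645. Reject H₀.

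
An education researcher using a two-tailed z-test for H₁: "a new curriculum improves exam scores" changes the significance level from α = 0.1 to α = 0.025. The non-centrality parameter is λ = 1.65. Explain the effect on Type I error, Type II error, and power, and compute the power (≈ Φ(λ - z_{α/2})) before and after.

Decreasing α from 0.1 to 0.025:
• Type I error rate decreases (α is the Type I rate by definition).
• Critical value moves from z_{α/2} = 1.645 to 2.241, so power = Φ(λ - z_{α/2}) goes from Φ(1.65 - 1.645) = 0.502 to Φ(1.65 - 2.241) = 0.277.
• Type II error rate β = 1 - power therefore increases (0.498 → 0.723).
Appropriate when false positives are costly — here, adopting a curriculum that gives no real benefit — disruption for nothing.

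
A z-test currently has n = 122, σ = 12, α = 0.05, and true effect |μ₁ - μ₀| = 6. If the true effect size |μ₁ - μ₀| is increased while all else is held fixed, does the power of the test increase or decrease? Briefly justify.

Power increases: a larger true effect increases the non-centrality λ = |μ₁ - μ₀|/(σ/√n).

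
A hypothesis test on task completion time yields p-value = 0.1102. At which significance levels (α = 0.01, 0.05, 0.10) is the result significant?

p = 0.1102. Not significant at any of the given levels.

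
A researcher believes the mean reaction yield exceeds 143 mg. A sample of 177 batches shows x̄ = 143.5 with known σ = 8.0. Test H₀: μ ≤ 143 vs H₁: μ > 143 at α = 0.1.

z = 0.832. Critical value: 1.28. Fail to reject H₀.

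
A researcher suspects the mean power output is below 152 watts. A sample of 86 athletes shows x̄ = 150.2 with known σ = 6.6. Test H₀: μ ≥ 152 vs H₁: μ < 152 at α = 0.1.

z = -2.529. Critical value: -1.28. Reject H₀.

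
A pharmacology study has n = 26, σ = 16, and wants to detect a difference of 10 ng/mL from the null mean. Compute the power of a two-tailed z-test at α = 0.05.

SE = σ/√n = 16/√26 = 3.138. Non-centrality λ = d/SE = 10/3.138 = 3.187. Power ≈ Φ(λ - z_{α/2}) = Φ(3.187 - 1.96) = Φ(1.227) = 0.89.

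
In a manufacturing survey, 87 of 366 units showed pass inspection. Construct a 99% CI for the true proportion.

p̂ = 0.238. CI = p̂ ± z*√(p̂(1-p̂)/n) = (0.18, 0.295)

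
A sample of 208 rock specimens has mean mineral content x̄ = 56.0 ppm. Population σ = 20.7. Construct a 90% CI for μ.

CI = x̄ ± z*(σ/√n) = 56.0 ± 1.645(20.7/√208) = 56.0 ± 2.36 = (53.64, 58.36)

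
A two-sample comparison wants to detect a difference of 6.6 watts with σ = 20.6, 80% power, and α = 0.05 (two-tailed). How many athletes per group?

n per group = 2(z_α/2 + z_β)²σ²/d² = 2×(1.96 + 0.84)²×20.6²/6.6² = 152.8 → n = 153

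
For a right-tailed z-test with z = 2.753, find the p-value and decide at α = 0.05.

p = P(Z > 2.753) = 1 - Φ(2.753) ≈ 0.003. Since p < 0.05, reject H₀ (significant) at α = 0.05.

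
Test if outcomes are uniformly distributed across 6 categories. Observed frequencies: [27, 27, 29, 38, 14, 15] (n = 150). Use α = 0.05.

Expected = 25 each. χ² = Σ(O-E)²/E = 16.56. df = 5, critical value = 11.07. Reject H₀.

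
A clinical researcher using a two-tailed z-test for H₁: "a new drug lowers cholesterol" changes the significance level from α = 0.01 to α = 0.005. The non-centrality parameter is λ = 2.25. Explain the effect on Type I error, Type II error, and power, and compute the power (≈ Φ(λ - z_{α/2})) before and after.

Decreasing α from 0.01 to 0.005:
• Type I error rate decreases (α is the Type I rate by definition).
• Critical value moves from z_{α/2} = 2.576 to 2.807, so power = Φ(λ - z_{α/2}) goes from Φ(2.25 - 2.576) = 0.372 to Φ(2.25 - 2.807) = 0.289.
• Type II error rate β = 1 - power therefore increases (0.628 → 0.711).
Appropriate when false positives are costly — here, approving an ineffective drug — patients take a useless medication and may skip effective alternatives.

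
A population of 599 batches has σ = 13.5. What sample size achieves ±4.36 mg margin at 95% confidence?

Without FPC: n₀ = (1.96×13.5/4.36)² = 36.83. With FPC: n = n₀N/(n₀+N-1) = 34.8 → n = 35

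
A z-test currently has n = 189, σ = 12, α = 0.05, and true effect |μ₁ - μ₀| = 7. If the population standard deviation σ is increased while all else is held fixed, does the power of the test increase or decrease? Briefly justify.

Power decreases: a larger σ inflates the standard error σ/√n, pulling the sampling distribution under H₁ back toward the critical value.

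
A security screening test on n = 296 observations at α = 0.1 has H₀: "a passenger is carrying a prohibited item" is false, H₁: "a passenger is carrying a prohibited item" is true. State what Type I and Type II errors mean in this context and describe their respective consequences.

Type I (false positive): concluding that a passenger is carrying a prohibited item when it is not — detaining an innocent passenger — delay and inconvenience. Type II (false negative): failing to conclude that a passenger is carrying a prohibited item when it is — letting a prohibited item through — security breach. Which is costlier depends on domain priorities and is a judgement call rather than a statistical fact.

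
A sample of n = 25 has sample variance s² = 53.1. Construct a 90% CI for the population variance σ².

df = 24. χ²_{0.05} = 36.415, χ²_{0.95} = 13.848. CI for σ² = ((n-1)s²/χ²_{α/2}, (n-1)s²/χ²_{1-α/2}) = (24·53.1/36.415, 24·53.1/13.848) = (35.0, 92.03)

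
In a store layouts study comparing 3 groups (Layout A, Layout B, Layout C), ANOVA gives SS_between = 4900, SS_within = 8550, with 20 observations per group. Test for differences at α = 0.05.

df_between = 2, df_within = 57. F = MS_between/MS_within = 2450.0/150.0 = 16.333. F_crit ≈ 3.159. Reject H₀. At least one mean differs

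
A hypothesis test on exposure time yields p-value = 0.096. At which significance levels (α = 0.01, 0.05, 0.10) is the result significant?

p = 0.096. Significant at: α = 0.1.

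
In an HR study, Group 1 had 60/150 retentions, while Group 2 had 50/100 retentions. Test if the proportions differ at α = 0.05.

p̂₁ = 0.4, p̂₂ = 0.5, pooled p̂ = 0.44. z = -1.56. Critical: ±1.96. Fail to reject H₀.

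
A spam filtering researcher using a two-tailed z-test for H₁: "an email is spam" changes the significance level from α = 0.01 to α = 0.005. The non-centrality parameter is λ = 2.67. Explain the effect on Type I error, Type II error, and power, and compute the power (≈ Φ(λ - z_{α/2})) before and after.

Decreasing α from 0.01 to 0.005:
• Type I error rate decreases (α is the Type I rate by definition).
• Critical value moves from z_{α/2} = 2.576 to 2.807, so power = Φ(λ - z_{α/2}) goes from Φ(2.67 - 2.576) = 0.537 to Φ(2.67 - 2.807) = 0.446.
• Type II error rate β = 1 - power therefore increases (0.463 → 0.554).
Appropriate when false positives are costly — here, a legitimate email is sent to the spam folder and the user misses it.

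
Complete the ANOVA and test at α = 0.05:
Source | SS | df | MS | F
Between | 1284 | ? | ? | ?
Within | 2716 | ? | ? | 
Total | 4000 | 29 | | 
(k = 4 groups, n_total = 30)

df_between = 3, df_within = 26. MS_between = 428.0, MS_within = 104.46. F = 4.097, F_crit ≈ 2.975. Reject H₀.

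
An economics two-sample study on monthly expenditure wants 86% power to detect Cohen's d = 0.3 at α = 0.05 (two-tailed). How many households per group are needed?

z_{α/2} = 1.96, z_β = Φ⁻¹(0.86) = 1.08. For small effect (d = 0.3): n per group = 2(z_{α/2} + z_β)²/d² = 2(1.96 + 1.08)²/0.3² = 205.4 → 206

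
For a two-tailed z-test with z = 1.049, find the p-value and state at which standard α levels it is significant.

p = 2·P(Z > |1.049|) = 2·(1 - Φ(1.049)) ≈ 0.2942. Not significant at any standard level.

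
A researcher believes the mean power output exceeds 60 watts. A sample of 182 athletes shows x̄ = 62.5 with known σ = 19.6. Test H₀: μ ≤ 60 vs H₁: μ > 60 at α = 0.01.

z = 1.721. Critical value: 2.33. Fail to reject H₀.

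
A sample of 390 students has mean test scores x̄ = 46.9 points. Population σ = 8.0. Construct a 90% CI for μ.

CI = x̄ ± z*(σ/√n) = 46.9 ± 1.645(8.0/√390) = 46.9 ± 0.67 = (46.23, 47.57)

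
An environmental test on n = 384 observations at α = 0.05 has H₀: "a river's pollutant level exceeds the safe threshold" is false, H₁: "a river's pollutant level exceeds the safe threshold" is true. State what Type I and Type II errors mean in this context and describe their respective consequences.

Type I (false positive): concluding that a river's pollutant level exceeds the safe threshold when it is not — shutting down a compliant factory unnecessarily. Type II (false negative): failing to conclude that a river's pollutant level exceeds the safe threshold when it is — allowing unsafe pollution to continue. Which is costlier depends on domain priorities and is a judgement call rather than a statistical fact.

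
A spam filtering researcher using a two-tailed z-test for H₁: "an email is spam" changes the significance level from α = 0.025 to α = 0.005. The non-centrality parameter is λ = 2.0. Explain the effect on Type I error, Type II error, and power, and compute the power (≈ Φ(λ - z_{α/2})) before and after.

Decreasing α from 0.025 to 0.005:
• Type I error rate decreases (α is the Type I rate by definition).
• Critical value moves from z_{α/2} = 2.241 to 2.807, so power = Φ(λ - z_{α/2}) goes from Φ(2.0 - 2.241) = 0.405 to Φ(2.0 - 2.807) = 0.21.
• Type II error rate β = 1 - power therefore increases (0.595 → 0.79).
Appropriate when false positives are costly — here, a legitimate email is sent to the spam folder and the user misses it.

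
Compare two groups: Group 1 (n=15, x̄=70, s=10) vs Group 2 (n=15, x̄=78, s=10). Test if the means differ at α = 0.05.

Pooled sp = 10.0. t = -2.191, df = 28. Critical t = ±2.048. Reject H₀.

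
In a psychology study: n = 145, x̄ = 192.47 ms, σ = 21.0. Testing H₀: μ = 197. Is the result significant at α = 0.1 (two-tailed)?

z = (192.47 - 197)/(21.0/√145) = -2.598. Since |z| > 1.645, significant at α = 0.1.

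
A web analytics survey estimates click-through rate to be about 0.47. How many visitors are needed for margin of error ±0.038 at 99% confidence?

n = z²p(1-p)/E² = 2.576²×0.47×0.53/0.038² = 1144.7 → n = 1145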